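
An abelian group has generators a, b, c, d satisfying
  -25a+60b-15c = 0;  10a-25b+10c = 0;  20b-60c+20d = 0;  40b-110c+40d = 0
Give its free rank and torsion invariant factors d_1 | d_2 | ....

Answer: M ≅ ℤ/5 ⊕ ℤ/5 ⊕ ℤ/10 ⊕ ℤ/20

Derivation:
rank_ℚ(R)=4; free=4−4=0
SNF(R) diag = [5, 5, 10, 20] → torsion [5, 5, 10, 20]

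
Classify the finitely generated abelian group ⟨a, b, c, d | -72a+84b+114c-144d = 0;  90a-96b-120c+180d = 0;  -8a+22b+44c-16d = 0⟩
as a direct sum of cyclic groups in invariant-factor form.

Answer: M ≅ ℤ^1 ⊕ ℤ/2 ⊕ ℤ/6 ⊕ ℤ/18

Derivation:
rank_ℚ(R)=3; free=4−3=1
SNF(R) diag = [2, 6, 18] → torsion [2, 6, 18]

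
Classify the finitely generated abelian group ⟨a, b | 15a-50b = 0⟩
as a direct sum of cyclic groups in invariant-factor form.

rank_ℚ(R)=1; free=2−1=1
SNF(R) diag = [5] → torsion [5]

Answer: M ≅ ℤ^1 ⊕ ℤ/5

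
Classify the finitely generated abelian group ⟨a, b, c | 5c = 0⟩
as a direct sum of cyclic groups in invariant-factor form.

Answer: M ≅ ℤ^2 ⊕ ℤ/5

Derivation:
rank_ℚ(R)=1; free=3−1=2
SNF(R) diag = [5] → torsion [5]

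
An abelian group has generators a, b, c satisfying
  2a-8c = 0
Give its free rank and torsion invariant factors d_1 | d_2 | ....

rank_ℚ(R)=1; free=3−1=2
SNF(R) diag = [2] → torsion [2]

Answer: M ≅ ℤ^2 ⊕ ℤ/2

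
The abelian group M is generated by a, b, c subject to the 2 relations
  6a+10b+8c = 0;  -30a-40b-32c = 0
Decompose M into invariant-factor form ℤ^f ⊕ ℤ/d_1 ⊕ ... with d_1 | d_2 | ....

rank_ℚ(R)=2; free=3−2=1
SNF(R) diag = [2, 6] → torsion [2, 6]

Answer: M ≅ ℤ^1 ⊕ ℤ/2 ⊕ ℤ/6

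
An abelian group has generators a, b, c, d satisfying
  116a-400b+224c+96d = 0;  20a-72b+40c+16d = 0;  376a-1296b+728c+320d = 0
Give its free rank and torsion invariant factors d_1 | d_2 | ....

Answer: M ≅ ℤ^1 ⊕ ℤ/4 ⊕ ℤ/8 ⊕ ℤ/24

Derivation:
rank_ℚ(R)=3; free=4−3=1
SNF(R) diag = [4, 8, 24] → torsion [4, 8, 24]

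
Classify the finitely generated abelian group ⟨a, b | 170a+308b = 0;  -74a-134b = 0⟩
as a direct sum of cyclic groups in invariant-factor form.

Answer: M ≅ ℤ/2 ⊕ ℤ/6

Derivation:
rank_ℚ(R)=2; free=2−2=0
SNF(R) diag = [2, 6] → torsion [2, 6]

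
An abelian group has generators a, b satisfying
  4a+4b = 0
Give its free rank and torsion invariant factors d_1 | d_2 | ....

rank_ℚ(R)=1; free=2−1=1
SNF(R) diag = [4] → torsion [4]

Answer: M ≅ ℤ^1 ⊕ ℤ/4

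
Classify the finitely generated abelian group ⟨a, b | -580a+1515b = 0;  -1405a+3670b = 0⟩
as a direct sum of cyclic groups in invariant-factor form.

rank_ℚ(R)=2; free=2−2=0
SNF(R) diag = [5, 5] → torsion [5, 5]

Answer: M ≅ ℤ/5 ⊕ ℤ/5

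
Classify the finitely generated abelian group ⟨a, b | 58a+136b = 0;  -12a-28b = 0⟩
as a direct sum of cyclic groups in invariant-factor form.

rank_ℚ(R)=2; free=2−2=0
SNF(R) diag = [2, 4] → torsion [2, 4]

Answer: M ≅ ℤ/2 ⊕ ℤ/4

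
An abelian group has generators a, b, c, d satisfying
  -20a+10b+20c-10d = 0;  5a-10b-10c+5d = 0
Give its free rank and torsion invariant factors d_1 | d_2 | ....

Answer: M ≅ ℤ^2 ⊕ ℤ/5 ⊕ ℤ/10

Derivation:
rank_ℚ(R)=2; free=4−2=2
SNF(R) diag = [5, 10] → torsion [5, 10]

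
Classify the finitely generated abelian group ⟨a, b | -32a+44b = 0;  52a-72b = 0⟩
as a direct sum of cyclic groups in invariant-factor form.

Answer: M ≅ ℤ/4 ⊕ ℤ/4

Derivation:
rank_ℚ(R)=2; free=2−2=0
SNF(R) diag = [4, 4] → torsion [4, 4]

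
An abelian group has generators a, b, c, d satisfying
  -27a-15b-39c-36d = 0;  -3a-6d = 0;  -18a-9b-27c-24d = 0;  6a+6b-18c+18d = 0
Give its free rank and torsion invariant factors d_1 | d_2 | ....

rank_ℚ(R)=4; free=4−4=0
SNF(R) diag = [3, 3, 6, 6] → torsion [3, 3, 6, 6]

Answer: M ≅ ℤ/3 ⊕ ℤ/3 ⊕ ℤ/6 ⊕ ℤ/6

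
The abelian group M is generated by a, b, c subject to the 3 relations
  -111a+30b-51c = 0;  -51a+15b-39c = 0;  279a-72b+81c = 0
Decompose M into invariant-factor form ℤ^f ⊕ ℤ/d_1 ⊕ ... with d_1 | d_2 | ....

rank_ℚ(R)=3; free=3−3=0
SNF(R) diag = [3, 9, 18] → torsion [3, 9, 18]

Answer: M ≅ ℤ/3 ⊕ ℤ/9 ⊕ ℤ/18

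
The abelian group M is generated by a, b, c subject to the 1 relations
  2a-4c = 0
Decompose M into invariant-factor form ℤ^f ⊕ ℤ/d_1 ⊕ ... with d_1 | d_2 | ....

rank_ℚ(R)=1; free=3−1=2
SNF(R) diag = [2] → torsion [2]

Answer: M ≅ ℤ^2 ⊕ ℤ/2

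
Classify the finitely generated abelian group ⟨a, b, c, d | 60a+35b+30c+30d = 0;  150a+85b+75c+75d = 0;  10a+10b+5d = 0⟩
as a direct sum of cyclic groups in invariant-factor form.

rank_ℚ(R)=3; free=4−3=1
SNF(R) diag = [5, 5, 15] → torsion [5, 5, 15]

Answer: M ≅ ℤ^1 ⊕ ℤ/5 ⊕ ℤ/5 ⊕ ℤ/15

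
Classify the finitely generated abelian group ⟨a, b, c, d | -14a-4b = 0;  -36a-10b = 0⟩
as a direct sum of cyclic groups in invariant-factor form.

Answer: M ≅ ℤ^2 ⊕ ℤ/2 ⊕ ℤ/2

Derivation:
rank_ℚ(R)=2; free=4−2=2
SNF(R) diag = [2, 2] → torsion [2, 2]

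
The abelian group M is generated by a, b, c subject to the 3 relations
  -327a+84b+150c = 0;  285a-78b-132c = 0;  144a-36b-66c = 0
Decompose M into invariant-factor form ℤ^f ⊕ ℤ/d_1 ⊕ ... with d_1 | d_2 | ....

rank_ℚ(R)=3; free=3−3=0
SNF(R) diag = [3, 6, 18] → torsion [3, 6, 18]

Answer: M ≅ ℤ/3 ⊕ ℤ/6 ⊕ ℤ/18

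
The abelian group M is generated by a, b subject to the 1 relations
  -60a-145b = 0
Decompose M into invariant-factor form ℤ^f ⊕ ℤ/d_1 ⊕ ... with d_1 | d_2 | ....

rank_ℚ(R)=1; free=2−1=1
SNF(R) diag = [5] → torsion [5]

Answer: M ≅ ℤ^1 ⊕ ℤ/5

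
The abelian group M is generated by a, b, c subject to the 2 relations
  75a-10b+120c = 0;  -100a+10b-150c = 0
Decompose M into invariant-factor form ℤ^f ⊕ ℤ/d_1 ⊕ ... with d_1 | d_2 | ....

Answer: M ≅ ℤ^1 ⊕ ℤ/5 ⊕ ℤ/10

Derivation:
rank_ℚ(R)=2; free=3−2=1
SNF(R) diag = [5, 10] → torsion [5, 10]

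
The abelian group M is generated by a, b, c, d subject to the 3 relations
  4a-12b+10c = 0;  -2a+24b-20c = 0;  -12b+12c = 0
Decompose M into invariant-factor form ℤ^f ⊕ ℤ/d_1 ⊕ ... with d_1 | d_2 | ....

Answer: M ≅ ℤ^1 ⊕ ℤ/2 ⊕ ℤ/6 ⊕ ℤ/12

Derivation:
rank_ℚ(R)=3; free=4−3=1
SNF(R) diag = [2, 6, 12] → torsion [2, 6, 12]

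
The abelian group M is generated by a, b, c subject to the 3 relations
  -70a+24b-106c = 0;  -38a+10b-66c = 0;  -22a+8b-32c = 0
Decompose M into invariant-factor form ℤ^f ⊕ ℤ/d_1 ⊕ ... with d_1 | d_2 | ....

rank_ℚ(R)=3; free=3−3=0
SNF(R) diag = [2, 2, 2] → torsion [2, 2, 2]

Answer: M ≅ ℤ/2 ⊕ ℤ/2 ⊕ ℤ/2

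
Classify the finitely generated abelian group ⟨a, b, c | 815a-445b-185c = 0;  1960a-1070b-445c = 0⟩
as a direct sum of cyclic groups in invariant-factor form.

Answer: M ≅ ℤ^1 ⊕ ℤ/5 ⊕ ℤ/15

Derivation:
rank_ℚ(R)=2; free=3−2=1
SNF(R) diag = [5, 15] → torsion [5, 15]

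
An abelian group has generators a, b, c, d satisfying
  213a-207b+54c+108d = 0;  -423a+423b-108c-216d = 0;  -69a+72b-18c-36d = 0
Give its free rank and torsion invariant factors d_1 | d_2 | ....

Answer: M ≅ ℤ^1 ⊕ ℤ/3 ⊕ ℤ/9 ⊕ ℤ/18

Derivation:
rank_ℚ(R)=3; free=4−3=1
SNF(R) diag = [3, 9, 18] → torsion [3, 9, 18]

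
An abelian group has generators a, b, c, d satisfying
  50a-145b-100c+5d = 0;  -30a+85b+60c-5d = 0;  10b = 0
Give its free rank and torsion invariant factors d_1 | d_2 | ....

rank_ℚ(R)=3; free=4−3=1
SNF(R) diag = [5, 10, 20] → torsion [5, 10, 20]

Answer: M ≅ ℤ^1 ⊕ ℤ/5 ⊕ ℤ/10 ⊕ ℤ/20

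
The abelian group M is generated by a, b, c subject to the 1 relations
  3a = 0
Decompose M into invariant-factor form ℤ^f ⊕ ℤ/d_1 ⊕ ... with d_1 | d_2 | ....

rank_ℚ(R)=1; free=3−1=2
SNF(R) diag = [3] → torsion [3]

Answer: M ≅ ℤ^2 ⊕ ℤ/3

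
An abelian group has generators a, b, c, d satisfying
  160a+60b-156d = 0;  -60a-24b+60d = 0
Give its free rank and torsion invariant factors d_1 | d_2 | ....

rank_ℚ(R)=2; free=4−2=2
SNF(R) diag = [4, 12] → torsion [4, 12]

Answer: M ≅ ℤ^2 ⊕ ℤ/4 ⊕ ℤ/12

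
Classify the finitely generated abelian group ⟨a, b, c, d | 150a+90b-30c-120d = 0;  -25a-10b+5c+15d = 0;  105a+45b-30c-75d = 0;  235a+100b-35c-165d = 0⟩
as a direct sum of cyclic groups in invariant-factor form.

rank_ℚ(R)=4; free=4−4=0
SNF(R) diag = [5, 15, 30, 90] → torsion [5, 15, 30, 90]

Answer: M ≅ ℤ/5 ⊕ ℤ/15 ⊕ ℤ/30 ⊕ ℤ/90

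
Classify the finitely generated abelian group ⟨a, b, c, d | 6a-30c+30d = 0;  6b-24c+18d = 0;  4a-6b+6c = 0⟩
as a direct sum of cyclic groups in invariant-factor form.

rank_ℚ(R)=3; free=4−3=1
SNF(R) diag = [2, 6, 6] → torsion [2, 6, 6]

Answer: M ≅ ℤ^1 ⊕ ℤ/2 ⊕ ℤ/6 ⊕ ℤ/6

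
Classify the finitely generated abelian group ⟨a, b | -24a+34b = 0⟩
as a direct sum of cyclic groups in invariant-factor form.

Answer: M ≅ ℤ^1 ⊕ ℤ/2

Derivation:
rank_ℚ(R)=1; free=2−1=1
SNF(R) diag = [2] → torsion [2]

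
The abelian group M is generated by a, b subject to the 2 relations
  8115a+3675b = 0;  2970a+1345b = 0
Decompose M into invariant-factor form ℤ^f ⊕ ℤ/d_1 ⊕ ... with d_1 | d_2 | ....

Answer: M ≅ ℤ/5 ⊕ ℤ/15

Derivation:
rank_ℚ(R)=2; free=2−2=0
SNF(R) diag = [5, 15] → torsion [5, 15]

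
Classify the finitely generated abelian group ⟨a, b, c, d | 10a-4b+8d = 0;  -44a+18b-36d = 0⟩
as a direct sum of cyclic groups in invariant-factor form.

rank_ℚ(R)=2; free=4−2=2
SNF(R) diag = [2, 2] → torsion [2, 2]

Answer: M ≅ ℤ^2 ⊕ ℤ/2 ⊕ ℤ/2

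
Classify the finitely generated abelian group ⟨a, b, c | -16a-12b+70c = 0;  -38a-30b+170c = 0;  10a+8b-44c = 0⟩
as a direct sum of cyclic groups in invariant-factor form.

Answer: M ≅ ℤ/2 ⊕ ℤ/2 ⊕ ℤ/6

Derivation:
rank_ℚ(R)=3; free=3−3=0
SNF(R) diag = [2, 2, 6] → torsion [2, 2, 6]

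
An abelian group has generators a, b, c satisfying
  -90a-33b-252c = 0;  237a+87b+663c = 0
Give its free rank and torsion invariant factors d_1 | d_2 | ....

rank_ℚ(R)=2; free=3−2=1
SNF(R) diag = [3, 3] → torsion [3, 3]

Answer: M ≅ ℤ^1 ⊕ ℤ/3 ⊕ ℤ/3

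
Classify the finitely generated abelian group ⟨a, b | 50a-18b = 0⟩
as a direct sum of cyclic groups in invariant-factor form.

Answer: M ≅ ℤ^1 ⊕ ℤ/2

Derivation:
rank_ℚ(R)=1; free=2−1=1
SNF(R) diag = [2] → torsion [2]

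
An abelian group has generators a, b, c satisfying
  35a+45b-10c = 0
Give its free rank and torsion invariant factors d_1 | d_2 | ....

rank_ℚ(R)=1; free=3−1=2
SNF(R) diag = [5] → torsion [5]

Answer: M ≅ ℤ^2 ⊕ ℤ/5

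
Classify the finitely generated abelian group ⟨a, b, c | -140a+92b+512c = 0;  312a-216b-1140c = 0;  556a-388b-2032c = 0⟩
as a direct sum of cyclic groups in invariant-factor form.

rank_ℚ(R)=3; free=3−3=0
SNF(R) diag = [4, 12, 24] → torsion [4, 12, 24]

Answer: M ≅ ℤ/4 ⊕ ℤ/12 ⊕ ℤ/24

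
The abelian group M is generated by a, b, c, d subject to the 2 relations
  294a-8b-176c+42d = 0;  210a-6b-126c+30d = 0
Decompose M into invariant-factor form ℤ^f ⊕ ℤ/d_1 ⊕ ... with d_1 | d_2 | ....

rank_ℚ(R)=2; free=4−2=2
SNF(R) diag = [2, 6] → torsion [2, 6]

Answer: M ≅ ℤ^2 ⊕ ℤ/2 ⊕ ℤ/6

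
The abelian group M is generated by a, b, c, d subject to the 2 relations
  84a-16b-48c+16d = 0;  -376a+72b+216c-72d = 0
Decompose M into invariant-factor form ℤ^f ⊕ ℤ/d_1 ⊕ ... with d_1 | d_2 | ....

rank_ℚ(R)=2; free=4−2=2
SNF(R) diag = [4, 8] → torsion [4, 8]

Answer: M ≅ ℤ^2 ⊕ ℤ/4 ⊕ ℤ/8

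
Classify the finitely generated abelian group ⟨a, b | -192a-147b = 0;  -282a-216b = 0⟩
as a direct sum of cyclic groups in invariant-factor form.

Answer: M ≅ ℤ/3 ⊕ ℤ/6

Derivation:
rank_ℚ(R)=2; free=2−2=0
SNF(R) diag = [3, 6] → torsion [3, 6]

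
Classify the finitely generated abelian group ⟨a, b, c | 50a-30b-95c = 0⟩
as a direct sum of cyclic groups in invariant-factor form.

rank_ℚ(R)=1; free=3−1=2
SNF(R) diag = [5] → torsion [5]

Answer: M ≅ ℤ^2 ⊕ ℤ/5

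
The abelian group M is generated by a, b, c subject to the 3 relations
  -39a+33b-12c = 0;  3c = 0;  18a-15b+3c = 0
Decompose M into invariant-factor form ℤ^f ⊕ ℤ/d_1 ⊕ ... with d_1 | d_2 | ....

rank_ℚ(R)=3; free=3−3=0
SNF(R) diag = [3, 3, 3] → torsion [3, 3, 3]

Answer: M ≅ ℤ/3 ⊕ ℤ/3 ⊕ ℤ/3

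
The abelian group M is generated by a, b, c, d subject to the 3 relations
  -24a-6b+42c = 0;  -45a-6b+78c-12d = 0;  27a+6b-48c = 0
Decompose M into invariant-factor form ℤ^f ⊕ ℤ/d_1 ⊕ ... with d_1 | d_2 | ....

Answer: M ≅ ℤ^1 ⊕ ℤ/3 ⊕ ℤ/6 ⊕ ℤ/6

Derivation:
rank_ℚ(R)=3; free=4−3=1
SNF(R) diag = [3, 6, 6] → torsion [3, 6, 6]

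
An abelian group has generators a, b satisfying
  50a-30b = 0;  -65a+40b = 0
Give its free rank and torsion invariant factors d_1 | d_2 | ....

Answer: M ≅ ℤ/5 ⊕ ℤ/10

Derivation:
rank_ℚ(R)=2; free=2−2=0
SNF(R) diag = [5, 10] → torsion [5, 10]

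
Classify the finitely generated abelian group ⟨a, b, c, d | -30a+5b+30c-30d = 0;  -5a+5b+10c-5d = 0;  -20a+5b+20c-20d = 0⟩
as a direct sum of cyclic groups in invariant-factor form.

rank_ℚ(R)=3; free=4−3=1
SNF(R) diag = [5, 5, 10] → torsion [5, 5, 10]

Answer: M ≅ ℤ^1 ⊕ ℤ/5 ⊕ ℤ/5 ⊕ ℤ/10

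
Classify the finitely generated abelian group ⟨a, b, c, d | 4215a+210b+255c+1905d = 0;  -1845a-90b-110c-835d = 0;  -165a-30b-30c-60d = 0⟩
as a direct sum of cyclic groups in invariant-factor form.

Answer: M ≅ ℤ^1 ⊕ ℤ/5 ⊕ ℤ/15 ⊕ ℤ/45

Derivation:
rank_ℚ(R)=3; free=4−3=1
SNF(R) diag = [5, 15, 45] → torsion [5, 15, 45]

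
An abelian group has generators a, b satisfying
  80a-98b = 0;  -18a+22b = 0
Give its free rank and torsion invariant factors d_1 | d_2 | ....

rank_ℚ(R)=2; free=2−2=0
SNF(R) diag = [2, 2] → torsion [2, 2]

Answer: M ≅ ℤ/2 ⊕ ℤ/2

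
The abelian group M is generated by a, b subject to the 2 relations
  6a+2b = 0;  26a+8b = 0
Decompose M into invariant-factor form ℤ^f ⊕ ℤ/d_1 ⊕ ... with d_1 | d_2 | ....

Answer: M ≅ ℤ/2 ⊕ ℤ/2

Derivation:
rank_ℚ(R)=2; free=2−2=0
SNF(R) diag = [2, 2] → torsion [2, 2]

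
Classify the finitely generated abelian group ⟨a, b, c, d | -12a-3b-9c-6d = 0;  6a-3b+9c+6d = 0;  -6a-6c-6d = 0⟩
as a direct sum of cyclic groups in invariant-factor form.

rank_ℚ(R)=3; free=4−3=1
SNF(R) diag = [3, 6, 6] → torsion [3, 6, 6]

Answer: M ≅ ℤ^1 ⊕ ℤ/3 ⊕ ℤ/6 ⊕ ℤ/6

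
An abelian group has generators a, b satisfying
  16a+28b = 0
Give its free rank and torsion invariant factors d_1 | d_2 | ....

Answer: M ≅ ℤ^1 ⊕ ℤ/4

Derivation:
rank_ℚ(R)=1; free=2−1=1
SNF(R) diag = [4] → torsion [4]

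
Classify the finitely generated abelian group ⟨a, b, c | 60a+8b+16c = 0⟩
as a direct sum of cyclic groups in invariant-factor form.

rank_ℚ(R)=1; free=3−1=2
SNF(R) diag = [4] → torsion [4]

Answer: M ≅ ℤ^2 ⊕ ℤ/4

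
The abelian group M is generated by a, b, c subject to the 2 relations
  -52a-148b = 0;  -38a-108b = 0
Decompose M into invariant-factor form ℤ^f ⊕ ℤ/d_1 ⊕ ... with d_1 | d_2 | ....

rank_ℚ(R)=2; free=3−2=1
SNF(R) diag = [2, 4] → torsion [2, 4]

Answer: M ≅ ℤ^1 ⊕ ℤ/2 ⊕ ℤ/4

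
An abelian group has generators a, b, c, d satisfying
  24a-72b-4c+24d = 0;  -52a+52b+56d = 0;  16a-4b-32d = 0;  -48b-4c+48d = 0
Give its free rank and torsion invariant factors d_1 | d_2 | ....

rank_ℚ(R)=4; free=4−4=0
SNF(R) diag = [4, 4, 12, 24] → torsion [4, 4, 12, 24]

Answer: M ≅ ℤ/4 ⊕ ℤ/4 ⊕ ℤ/12 ⊕ ℤ/24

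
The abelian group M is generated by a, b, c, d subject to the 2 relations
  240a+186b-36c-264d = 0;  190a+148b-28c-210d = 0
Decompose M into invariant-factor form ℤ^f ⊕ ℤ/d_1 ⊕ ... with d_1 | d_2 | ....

rank_ℚ(R)=2; free=4−2=2
SNF(R) diag = [2, 6] → torsion [2, 6]

Answer: M ≅ ℤ^2 ⊕ ℤ/2 ⊕ ℤ/6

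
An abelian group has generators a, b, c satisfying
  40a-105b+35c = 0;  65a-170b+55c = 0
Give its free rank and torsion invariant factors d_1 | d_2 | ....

rank_ℚ(R)=2; free=3−2=1
SNF(R) diag = [5, 5] → torsion [5, 5]

Answer: M ≅ ℤ^1 ⊕ ℤ/5 ⊕ ℤ/5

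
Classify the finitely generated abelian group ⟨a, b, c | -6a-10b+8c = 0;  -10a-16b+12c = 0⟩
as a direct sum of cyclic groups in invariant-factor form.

Answer: M ≅ ℤ^1 ⊕ ℤ/2 ⊕ ℤ/2

Derivation:
rank_ℚ(R)=2; free=3−2=1
SNF(R) diag = [2, 2] → torsion [2, 2]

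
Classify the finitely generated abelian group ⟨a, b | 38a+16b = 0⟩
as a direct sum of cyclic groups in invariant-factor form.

rank_ℚ(R)=1; free=2−1=1
SNF(R) diag = [2] → torsion [2]

Answer: M ≅ ℤ^1 ⊕ ℤ/2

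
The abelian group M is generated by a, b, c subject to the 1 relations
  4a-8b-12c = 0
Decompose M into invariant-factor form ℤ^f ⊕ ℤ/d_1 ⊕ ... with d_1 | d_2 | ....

rank_ℚ(R)=1; free=3−1=2
SNF(R) diag = [4] → torsion [4]

Answer: M ≅ ℤ^2 ⊕ ℤ/4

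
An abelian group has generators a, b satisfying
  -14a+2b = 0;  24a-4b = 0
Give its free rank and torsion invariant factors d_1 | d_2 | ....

rank_ℚ(R)=2; free=2−2=0
SNF(R) diag = [2, 4] → torsion [2, 4]

Answer: M ≅ ℤ/2 ⊕ ℤ/4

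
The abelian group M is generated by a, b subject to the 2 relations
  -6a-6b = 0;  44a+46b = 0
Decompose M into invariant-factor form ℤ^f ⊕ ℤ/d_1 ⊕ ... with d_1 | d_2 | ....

Answer: M ≅ ℤ/2 ⊕ ℤ/6

Derivation:
rank_ℚ(R)=2; free=2−2=0
SNF(R) diag = [2, 6] → torsion [2, 6]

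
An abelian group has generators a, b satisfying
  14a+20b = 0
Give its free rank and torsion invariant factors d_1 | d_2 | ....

Answer: M ≅ ℤ^1 ⊕ ℤ/2

Derivation:
rank_ℚ(R)=1; free=2−1=1
SNF(R) diag = [2] → torsion [2]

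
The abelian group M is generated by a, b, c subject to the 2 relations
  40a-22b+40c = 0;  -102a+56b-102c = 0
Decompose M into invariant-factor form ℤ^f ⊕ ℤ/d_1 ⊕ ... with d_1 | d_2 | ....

rank_ℚ(R)=2; free=3−2=1
SNF(R) diag = [2, 2] → torsion [2, 2]

Answer: M ≅ ℤ^1 ⊕ ℤ/2 ⊕ ℤ/2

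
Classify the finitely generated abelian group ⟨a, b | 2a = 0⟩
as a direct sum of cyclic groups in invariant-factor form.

Answer: M ≅ ℤ^1 ⊕ ℤ/2

Derivation:
rank_ℚ(R)=1; free=2−1=1
SNF(R) diag = [2] → torsion [2]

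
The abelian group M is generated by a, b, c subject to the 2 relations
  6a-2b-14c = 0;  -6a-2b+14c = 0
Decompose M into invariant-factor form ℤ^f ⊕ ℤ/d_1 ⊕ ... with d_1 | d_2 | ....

Answer: M ≅ ℤ^1 ⊕ ℤ/2 ⊕ ℤ/4

Derivation:
rank_ℚ(R)=2; free=3−2=1
SNF(R) diag = [2, 4] → torsion [2, 4]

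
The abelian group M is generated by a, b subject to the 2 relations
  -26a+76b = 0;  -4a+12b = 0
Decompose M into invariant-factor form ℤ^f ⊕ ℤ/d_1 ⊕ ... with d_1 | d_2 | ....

Answer: M ≅ ℤ/2 ⊕ ℤ/4

Derivation:
rank_ℚ(R)=2; free=2−2=0
SNF(R) diag = [2, 4] → torsion [2, 4]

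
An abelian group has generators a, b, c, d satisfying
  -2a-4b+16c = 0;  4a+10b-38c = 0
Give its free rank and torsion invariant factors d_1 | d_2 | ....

rank_ℚ(R)=2; free=4−2=2
SNF(R) diag = [2, 2] → torsion [2, 2]

Answer: M ≅ ℤ^2 ⊕ ℤ/2 ⊕ ℤ/2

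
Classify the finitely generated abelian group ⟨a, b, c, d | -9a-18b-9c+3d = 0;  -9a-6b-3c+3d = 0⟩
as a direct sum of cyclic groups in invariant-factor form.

Answer: M ≅ ℤ^2 ⊕ ℤ/3 ⊕ ℤ/6

Derivation:
rank_ℚ(R)=2; free=4−2=2
SNF(R) diag = [3, 6] → torsion [3, 6]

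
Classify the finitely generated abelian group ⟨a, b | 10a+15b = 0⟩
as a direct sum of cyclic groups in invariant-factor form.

Answer: M ≅ ℤ^1 ⊕ ℤ/5

Derivation:
rank_ℚ(R)=1; free=2−1=1
SNF(R) diag = [5] → torsion [5]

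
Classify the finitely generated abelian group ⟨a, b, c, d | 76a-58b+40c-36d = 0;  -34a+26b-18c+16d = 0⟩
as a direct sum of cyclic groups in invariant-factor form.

Answer: M ≅ ℤ^2 ⊕ ℤ/2 ⊕ ℤ/2

Derivation:
rank_ℚ(R)=2; free=4−2=2
SNF(R) diag = [2, 2] → torsion [2, 2]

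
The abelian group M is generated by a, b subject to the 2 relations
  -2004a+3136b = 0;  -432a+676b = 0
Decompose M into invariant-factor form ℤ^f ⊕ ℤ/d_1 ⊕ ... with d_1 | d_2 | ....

rank_ℚ(R)=2; free=2−2=0
SNF(R) diag = [4, 12] → torsion [4, 12]

Answer: M ≅ ℤ/4 ⊕ ℤ/12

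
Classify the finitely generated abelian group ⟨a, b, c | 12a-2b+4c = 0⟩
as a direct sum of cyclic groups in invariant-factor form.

rank_ℚ(R)=1; free=3−1=2
SNF(R) diag = [2] → torsion [2]

Answer: M ≅ ℤ^2 ⊕ ℤ/2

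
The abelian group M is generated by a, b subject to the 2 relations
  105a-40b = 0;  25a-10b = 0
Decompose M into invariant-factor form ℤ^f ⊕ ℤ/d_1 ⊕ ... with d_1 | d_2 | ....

Answer: M ≅ ℤ/5 ⊕ ℤ/10

Derivation:
rank_ℚ(R)=2; free=2−2=0
SNF(R) diag = [5, 10] → torsion [5, 10]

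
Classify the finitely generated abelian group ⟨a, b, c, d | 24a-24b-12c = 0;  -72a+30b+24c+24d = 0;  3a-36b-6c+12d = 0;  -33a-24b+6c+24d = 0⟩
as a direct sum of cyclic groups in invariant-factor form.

Answer: M ≅ ℤ/3 ⊕ ℤ/6 ⊕ ℤ/12 ⊕ ℤ/12

Derivation:
rank_ℚ(R)=4; free=4−4=0
SNF(R) diag = [3, 6, 12, 12] → torsion [3, 6, 12, 12]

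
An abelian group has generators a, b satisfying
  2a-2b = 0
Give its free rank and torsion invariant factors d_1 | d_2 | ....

Answer: M ≅ ℤ^1 ⊕ ℤ/2

Derivation:
rank_ℚ(R)=1; free=2−1=1
SNF(R) diag = [2] → torsion [2]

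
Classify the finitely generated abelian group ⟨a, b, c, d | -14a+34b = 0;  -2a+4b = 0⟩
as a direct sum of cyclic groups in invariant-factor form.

rank_ℚ(R)=2; free=4−2=2
SNF(R) diag = [2, 6] → torsion [2, 6]

Answer: M ≅ ℤ^2 ⊕ ℤ/2 ⊕ ℤ/6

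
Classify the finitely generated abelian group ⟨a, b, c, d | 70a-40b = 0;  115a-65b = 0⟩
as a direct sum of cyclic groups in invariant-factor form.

Answer: M ≅ ℤ^2 ⊕ ℤ/5 ⊕ ℤ/10

Derivation:
rank_ℚ(R)=2; free=4−2=2
SNF(R) diag = [5, 10] → torsion [5, 10]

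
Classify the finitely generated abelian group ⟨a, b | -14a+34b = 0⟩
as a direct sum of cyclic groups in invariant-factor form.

rank_ℚ(R)=1; free=2−1=1
SNF(R) diag = [2] → torsion [2]

Answer: M ≅ ℤ^1 ⊕ ℤ/2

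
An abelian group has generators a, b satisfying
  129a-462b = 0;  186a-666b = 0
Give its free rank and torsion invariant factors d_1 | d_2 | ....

Answer: M ≅ ℤ/3 ⊕ ℤ/6

Derivation:
rank_ℚ(R)=2; free=2−2=0
SNF(R) diag = [3, 6] → torsion [3, 6]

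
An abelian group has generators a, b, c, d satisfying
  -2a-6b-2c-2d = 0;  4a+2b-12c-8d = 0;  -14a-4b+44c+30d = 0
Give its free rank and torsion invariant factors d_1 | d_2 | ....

Answer: M ≅ ℤ^1 ⊕ ℤ/2 ⊕ ℤ/2 ⊕ ℤ/2

Derivation:
rank_ℚ(R)=3; free=4−3=1
SNF(R) diag = [2, 2, 2] → torsion [2, 2, 2]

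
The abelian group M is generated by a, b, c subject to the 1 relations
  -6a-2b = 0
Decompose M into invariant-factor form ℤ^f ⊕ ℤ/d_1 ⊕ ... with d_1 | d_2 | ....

rank_ℚ(R)=1; free=3−1=2
SNF(R) diag = [2] → torsion [2]

Answer: M ≅ ℤ^2 ⊕ ℤ/2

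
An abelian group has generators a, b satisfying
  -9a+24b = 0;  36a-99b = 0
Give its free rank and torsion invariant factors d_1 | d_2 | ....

rank_ℚ(R)=2; free=2−2=0
SNF(R) diag = [3, 9] → torsion [3, 9]

Answer: M ≅ ℤ/3 ⊕ ℤ/9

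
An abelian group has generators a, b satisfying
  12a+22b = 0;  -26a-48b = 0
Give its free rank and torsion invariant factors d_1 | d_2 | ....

Answer: M ≅ ℤ/2 ⊕ ℤ/2

Derivation:
rank_ℚ(R)=2; free=2−2=0
SNF(R) diag = [2, 2] → torsion [2, 2]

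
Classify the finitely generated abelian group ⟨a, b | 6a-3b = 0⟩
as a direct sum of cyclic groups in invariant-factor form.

Answer: M ≅ ℤ^1 ⊕ ℤ/3

Derivation:
rank_ℚ(R)=1; free=2−1=1
SNF(R) diag = [3] → torsion [3]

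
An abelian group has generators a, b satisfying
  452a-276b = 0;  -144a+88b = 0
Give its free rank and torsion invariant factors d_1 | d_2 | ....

rank_ℚ(R)=2; free=2−2=0
SNF(R) diag = [4, 8] → torsion [4, 8]

Answer: M ≅ ℤ/4 ⊕ ℤ/8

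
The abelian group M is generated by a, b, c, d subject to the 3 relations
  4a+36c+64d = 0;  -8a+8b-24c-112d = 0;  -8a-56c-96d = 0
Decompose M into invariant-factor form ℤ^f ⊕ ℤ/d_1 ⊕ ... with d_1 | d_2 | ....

Answer: M ≅ ℤ^1 ⊕ ℤ/4 ⊕ ℤ/8 ⊕ ℤ/16

Derivation:
rank_ℚ(R)=3; free=4−3=1
SNF(R) diag = [4, 8, 16] → torsion [4, 8, 16]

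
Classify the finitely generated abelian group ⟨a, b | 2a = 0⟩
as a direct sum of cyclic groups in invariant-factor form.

Answer: M ≅ ℤ^1 ⊕ ℤ/2

Derivation:
rank_ℚ(R)=1; free=2−1=1
SNF(R) diag = [2] → torsion [2]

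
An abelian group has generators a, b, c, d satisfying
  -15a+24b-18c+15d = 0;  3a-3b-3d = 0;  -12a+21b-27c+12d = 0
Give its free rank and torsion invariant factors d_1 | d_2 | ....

Answer: M ≅ ℤ^1 ⊕ ℤ/3 ⊕ ℤ/9 ⊕ ℤ/9

Derivation:
rank_ℚ(R)=3; free=4−3=1
SNF(R) diag = [3, 9, 9] → torsion [3, 9, 9]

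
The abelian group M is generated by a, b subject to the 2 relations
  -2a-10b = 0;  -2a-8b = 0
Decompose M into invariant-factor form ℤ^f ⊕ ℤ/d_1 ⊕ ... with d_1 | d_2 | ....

rank_ℚ(R)=2; free=2−2=0
SNF(R) diag = [2, 2] → torsion [2, 2]

Answer: M ≅ ℤ/2 ⊕ ℤ/2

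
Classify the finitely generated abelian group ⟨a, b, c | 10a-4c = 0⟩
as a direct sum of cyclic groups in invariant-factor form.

Answer: M ≅ ℤ^2 ⊕ ℤ/2

Derivation:
rank_ℚ(R)=1; free=3−1=2
SNF(R) diag = [2] → torsion [2]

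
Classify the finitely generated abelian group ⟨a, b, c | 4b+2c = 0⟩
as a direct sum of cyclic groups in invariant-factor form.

Answer: M ≅ ℤ^2 ⊕ ℤ/2

Derivation:
rank_ℚ(R)=1; free=3−1=2
SNF(R) diag = [2] → torsion [2]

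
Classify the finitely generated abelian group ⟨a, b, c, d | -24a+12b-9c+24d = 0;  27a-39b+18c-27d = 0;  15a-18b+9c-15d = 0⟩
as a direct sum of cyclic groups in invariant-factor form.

Answer: M ≅ ℤ^1 ⊕ ℤ/3 ⊕ ℤ/3 ⊕ ℤ/9

Derivation:
rank_ℚ(R)=3; free=4−3=1
SNF(R) diag = [3, 3, 9] → torsion [3, 3, 9]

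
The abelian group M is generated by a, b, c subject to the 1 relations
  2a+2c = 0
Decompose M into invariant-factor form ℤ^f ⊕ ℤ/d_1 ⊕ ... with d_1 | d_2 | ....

Answer: M ≅ ℤ^2 ⊕ ℤ/2

Derivation:
rank_ℚ(R)=1; free=3−1=2
SNF(R) diag = [2] → torsion [2]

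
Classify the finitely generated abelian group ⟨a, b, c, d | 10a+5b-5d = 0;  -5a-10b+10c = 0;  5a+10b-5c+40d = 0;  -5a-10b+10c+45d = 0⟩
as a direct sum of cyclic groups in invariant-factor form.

rank_ℚ(R)=4; free=4−4=0
SNF(R) diag = [5, 5, 15, 45] → torsion [5, 5, 15, 45]

Answer: M ≅ ℤ/5 ⊕ ℤ/5 ⊕ ℤ/15 ⊕ ℤ/45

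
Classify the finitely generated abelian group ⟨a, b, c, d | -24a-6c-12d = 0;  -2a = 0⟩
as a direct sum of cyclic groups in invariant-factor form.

rank_ℚ(R)=2; free=4−2=2
SNF(R) diag = [2, 6] → torsion [2, 6]

Answer: M ≅ ℤ^2 ⊕ ℤ/2 ⊕ ℤ/6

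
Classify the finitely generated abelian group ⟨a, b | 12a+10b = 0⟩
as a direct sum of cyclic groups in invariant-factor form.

Answer: M ≅ ℤ^1 ⊕ ℤ/2

Derivation:
rank_ℚ(R)=1; free=2−1=1
SNF(R) diag = [2] → torsion [2]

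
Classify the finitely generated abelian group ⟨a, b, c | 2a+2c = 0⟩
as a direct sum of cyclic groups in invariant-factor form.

Answer: M ≅ ℤ^2 ⊕ ℤ/2

Derivation:
rank_ℚ(R)=1; free=3−1=2
SNF(R) diag = [2] → torsion [2]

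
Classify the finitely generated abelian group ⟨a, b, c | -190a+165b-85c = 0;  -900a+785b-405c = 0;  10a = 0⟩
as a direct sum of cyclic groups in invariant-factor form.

Answer: M ≅ ℤ/5 ⊕ ℤ/10 ⊕ ℤ/20

Derivation:
rank_ℚ(R)=3; free=3−3=0
SNF(R) diag = [5, 10, 20] → torsion [5, 10, 20]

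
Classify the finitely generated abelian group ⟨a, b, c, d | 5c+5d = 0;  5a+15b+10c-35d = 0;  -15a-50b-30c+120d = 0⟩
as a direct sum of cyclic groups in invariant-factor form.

rank_ℚ(R)=3; free=4−3=1
SNF(R) diag = [5, 5, 5] → torsion [5, 5, 5]

Answer: M ≅ ℤ^1 ⊕ ℤ/5 ⊕ ℤ/5 ⊕ ℤ/5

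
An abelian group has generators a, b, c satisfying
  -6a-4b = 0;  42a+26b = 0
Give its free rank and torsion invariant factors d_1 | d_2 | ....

Answer: M ≅ ℤ^1 ⊕ ℤ/2 ⊕ ℤ/6

Derivation:
rank_ℚ(R)=2; free=3−2=1
SNF(R) diag = [2, 6] → torsion [2, 6]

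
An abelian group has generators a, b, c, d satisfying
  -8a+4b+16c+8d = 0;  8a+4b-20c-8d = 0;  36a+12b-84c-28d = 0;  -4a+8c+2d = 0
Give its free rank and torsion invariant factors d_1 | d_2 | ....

Answer: M ≅ ℤ/2 ⊕ ℤ/4 ⊕ ℤ/4 ⊕ ℤ/4

Derivation:
rank_ℚ(R)=4; free=4−4=0
SNF(R) diag = [2, 4, 4, 4] → torsion [2, 4, 4, 4]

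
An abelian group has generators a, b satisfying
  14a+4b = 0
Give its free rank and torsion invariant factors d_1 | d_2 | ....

Answer: M ≅ ℤ^1 ⊕ ℤ/2

Derivation:
rank_ℚ(R)=1; free=2−1=1
SNF(R) diag = [2] → torsion [2]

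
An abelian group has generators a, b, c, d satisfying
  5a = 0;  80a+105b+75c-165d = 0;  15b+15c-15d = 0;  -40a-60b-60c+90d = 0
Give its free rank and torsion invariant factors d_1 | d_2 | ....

rank_ℚ(R)=4; free=4−4=0
SNF(R) diag = [5, 15, 30, 30] → torsion [5, 15, 30, 30]

Answer: M ≅ ℤ/5 ⊕ ℤ/15 ⊕ ℤ/30 ⊕ ℤ/30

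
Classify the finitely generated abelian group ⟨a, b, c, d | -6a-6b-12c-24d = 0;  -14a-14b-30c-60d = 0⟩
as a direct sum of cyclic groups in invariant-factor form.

rank_ℚ(R)=2; free=4−2=2
SNF(R) diag = [2, 6] → torsion [2, 6]

Answer: M ≅ ℤ^2 ⊕ ℤ/2 ⊕ ℤ/6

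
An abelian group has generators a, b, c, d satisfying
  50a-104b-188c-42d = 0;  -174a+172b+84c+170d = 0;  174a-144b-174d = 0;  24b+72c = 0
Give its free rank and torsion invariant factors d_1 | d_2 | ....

Answer: M ≅ ℤ/2 ⊕ ℤ/4 ⊕ ℤ/12 ⊕ ℤ/24

Derivation:
rank_ℚ(R)=4; free=4−4=0
SNF(R) diag = [2, 4, 12, 24] → torsion [2, 4, 12, 24]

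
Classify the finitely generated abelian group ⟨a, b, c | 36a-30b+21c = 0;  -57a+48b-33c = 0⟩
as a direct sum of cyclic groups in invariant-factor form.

rank_ℚ(R)=2; free=3−2=1
SNF(R) diag = [3, 3] → torsion [3, 3]

Answer: M ≅ ℤ^1 ⊕ ℤ/3 ⊕ ℤ/3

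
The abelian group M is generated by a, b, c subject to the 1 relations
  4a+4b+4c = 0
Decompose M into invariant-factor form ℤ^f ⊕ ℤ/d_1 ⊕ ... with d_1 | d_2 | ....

Answer: M ≅ ℤ^2 ⊕ ℤ/4

Derivation:
rank_ℚ(R)=1; free=3−1=2
SNF(R) diag = [4] → torsion [4]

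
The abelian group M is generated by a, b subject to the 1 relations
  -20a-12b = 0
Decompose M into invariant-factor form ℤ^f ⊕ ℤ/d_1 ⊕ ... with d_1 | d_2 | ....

Answer: M ≅ ℤ^1 ⊕ ℤ/4

Derivation:
rank_ℚ(R)=1; free=2−1=1
SNF(R) diag = [4] → torsion [4]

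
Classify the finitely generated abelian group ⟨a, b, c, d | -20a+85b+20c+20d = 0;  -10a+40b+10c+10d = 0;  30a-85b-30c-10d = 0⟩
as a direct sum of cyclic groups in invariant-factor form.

Answer: M ≅ ℤ^1 ⊕ ℤ/5 ⊕ ℤ/10 ⊕ ℤ/20

Derivation:
rank_ℚ(R)=3; free=4−3=1
SNF(R) diag = [5, 10, 20] → torsion [5, 10, 20]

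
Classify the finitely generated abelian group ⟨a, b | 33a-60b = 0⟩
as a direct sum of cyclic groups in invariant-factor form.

rank_ℚ(R)=1; free=2−1=1
SNF(R) diag = [3] → torsion [3]

Answer: M ≅ ℤ^1 ⊕ ℤ/3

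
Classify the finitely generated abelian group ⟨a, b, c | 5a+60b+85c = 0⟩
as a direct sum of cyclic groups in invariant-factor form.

Answer: M ≅ ℤ^2 ⊕ ℤ/5

Derivation:
rank_ℚ(R)=1; free=3−1=2
SNF(R) diag = [5] → torsion [5]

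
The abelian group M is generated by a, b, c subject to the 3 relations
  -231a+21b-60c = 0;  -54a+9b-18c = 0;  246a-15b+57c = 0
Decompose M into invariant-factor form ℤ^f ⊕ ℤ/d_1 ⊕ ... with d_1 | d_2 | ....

rank_ℚ(R)=3; free=3−3=0
SNF(R) diag = [3, 9, 9] → torsion [3, 9, 9]

Answer: M ≅ ℤ/3 ⊕ ℤ/9 ⊕ ℤ/9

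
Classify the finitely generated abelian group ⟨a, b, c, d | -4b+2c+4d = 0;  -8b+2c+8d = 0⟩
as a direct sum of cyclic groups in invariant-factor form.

Answer: M ≅ ℤ^2 ⊕ ℤ/2 ⊕ ℤ/4

Derivation:
rank_ℚ(R)=2; free=4−2=2
SNF(R) diag = [2, 4] → torsion [2, 4]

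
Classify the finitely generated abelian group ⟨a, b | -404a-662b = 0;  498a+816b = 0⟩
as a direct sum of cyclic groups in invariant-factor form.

Answer: M ≅ ℤ/2 ⊕ ℤ/6

Derivation:
rank_ℚ(R)=2; free=2−2=0
SNF(R) diag = [2, 6] → torsion [2, 6]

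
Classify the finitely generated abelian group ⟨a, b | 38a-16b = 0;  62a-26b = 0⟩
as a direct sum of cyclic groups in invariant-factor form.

Answer: M ≅ ℤ/2 ⊕ ℤ/2

Derivation:
rank_ℚ(R)=2; free=2−2=0
SNF(R) diag = [2, 2] → torsion [2, 2]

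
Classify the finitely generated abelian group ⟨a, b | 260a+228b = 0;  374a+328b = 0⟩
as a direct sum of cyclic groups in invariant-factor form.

Answer: M ≅ ℤ/2 ⊕ ℤ/4

Derivation:
rank_ℚ(R)=2; free=2−2=0
SNF(R) diag = [2, 4] → torsion [2, 4]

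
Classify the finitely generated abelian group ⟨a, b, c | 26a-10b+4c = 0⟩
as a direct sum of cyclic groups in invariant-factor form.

Answer: M ≅ ℤ^2 ⊕ ℤ/2

Derivation:
rank_ℚ(R)=1; free=3−1=2
SNF(R) diag = [2] → torsion [2]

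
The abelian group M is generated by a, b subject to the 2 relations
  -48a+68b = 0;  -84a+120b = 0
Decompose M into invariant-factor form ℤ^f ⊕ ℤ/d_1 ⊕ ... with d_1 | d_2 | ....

Answer: M ≅ ℤ/4 ⊕ ℤ/12

Derivation:
rank_ℚ(R)=2; free=2−2=0
SNF(R) diag = [4, 12] → torsion [4, 12]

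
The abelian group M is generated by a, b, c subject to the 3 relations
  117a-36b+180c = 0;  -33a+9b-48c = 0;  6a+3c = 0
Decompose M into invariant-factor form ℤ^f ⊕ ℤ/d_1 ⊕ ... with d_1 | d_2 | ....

Answer: M ≅ ℤ/3 ⊕ ℤ/9 ⊕ ℤ/9

Derivation:
rank_ℚ(R)=3; free=3−3=0
SNF(R) diag = [3, 9, 9] → torsion [3, 9, 9]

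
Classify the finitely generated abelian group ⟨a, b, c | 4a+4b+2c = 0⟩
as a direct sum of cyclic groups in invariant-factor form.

Answer: M ≅ ℤ^2 ⊕ ℤ/2

Derivation:
rank_ℚ(R)=1; free=3−1=2
SNF(R) diag = [2] → torsion [2]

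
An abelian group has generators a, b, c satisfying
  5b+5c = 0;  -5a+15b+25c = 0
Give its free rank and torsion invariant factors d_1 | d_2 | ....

rank_ℚ(R)=2; free=3−2=1
SNF(R) diag = [5, 5] → torsion [5, 5]

Answer: M ≅ ℤ^1 ⊕ ℤ/5 ⊕ ℤ/5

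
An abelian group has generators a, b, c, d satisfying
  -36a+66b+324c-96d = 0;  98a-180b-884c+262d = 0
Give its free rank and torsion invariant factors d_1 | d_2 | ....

Answer: M ≅ ℤ^2 ⊕ ℤ/2 ⊕ ℤ/6

Derivation:
rank_ℚ(R)=2; free=4−2=2
SNF(R) diag = [2, 6] → torsion [2, 6]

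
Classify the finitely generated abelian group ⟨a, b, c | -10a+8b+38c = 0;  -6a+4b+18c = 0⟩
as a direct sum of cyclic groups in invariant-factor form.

rank_ℚ(R)=2; free=3−2=1
SNF(R) diag = [2, 4] → torsion [2, 4]

Answer: M ≅ ℤ^1 ⊕ ℤ/2 ⊕ ℤ/4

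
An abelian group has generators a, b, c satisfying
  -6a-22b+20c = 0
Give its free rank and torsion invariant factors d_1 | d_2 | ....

Answer: M ≅ ℤ^2 ⊕ ℤ/2

Derivation:
rank_ℚ(R)=1; free=3−1=2
SNF(R) diag = [2] → torsion [2]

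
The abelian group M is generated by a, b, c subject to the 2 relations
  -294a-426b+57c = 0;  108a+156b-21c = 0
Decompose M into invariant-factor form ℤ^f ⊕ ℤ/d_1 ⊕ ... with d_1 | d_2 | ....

Answer: M ≅ ℤ^1 ⊕ ℤ/3 ⊕ ℤ/6

Derivation:
rank_ℚ(R)=2; free=3−2=1
SNF(R) diag = [3, 6] → torsion [3, 6]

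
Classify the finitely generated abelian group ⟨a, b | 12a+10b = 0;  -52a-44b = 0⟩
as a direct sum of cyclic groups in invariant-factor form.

rank_ℚ(R)=2; free=2−2=0
SNF(R) diag = [2, 4] → torsion [2, 4]

Answer: M ≅ ℤ/2 ⊕ ℤ/4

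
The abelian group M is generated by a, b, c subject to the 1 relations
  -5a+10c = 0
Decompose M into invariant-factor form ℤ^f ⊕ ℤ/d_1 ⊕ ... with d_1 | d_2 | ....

Answer: M ≅ ℤ^2 ⊕ ℤ/5

Derivation:
rank_ℚ(R)=1; free=3−1=2
SNF(R) diag = [5] → torsion [5]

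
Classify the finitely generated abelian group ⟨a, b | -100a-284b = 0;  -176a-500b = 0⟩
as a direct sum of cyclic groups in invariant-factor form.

rank_ℚ(R)=2; free=2−2=0
SNF(R) diag = [4, 4] → torsion [4, 4]

Answer: M ≅ ℤ/4 ⊕ ℤ/4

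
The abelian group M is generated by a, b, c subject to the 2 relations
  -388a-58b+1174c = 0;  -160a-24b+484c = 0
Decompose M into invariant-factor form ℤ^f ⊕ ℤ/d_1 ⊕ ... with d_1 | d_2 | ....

rank_ℚ(R)=2; free=3−2=1
SNF(R) diag = [2, 4] → torsion [2, 4]

Answer: M ≅ ℤ^1 ⊕ ℤ/2 ⊕ ℤ/4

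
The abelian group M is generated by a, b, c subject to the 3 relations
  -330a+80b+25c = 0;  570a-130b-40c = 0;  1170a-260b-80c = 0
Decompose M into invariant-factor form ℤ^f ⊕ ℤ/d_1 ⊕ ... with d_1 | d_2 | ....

Answer: M ≅ ℤ/5 ⊕ ℤ/10 ⊕ ℤ/30

Derivation:
rank_ℚ(R)=3; free=3−3=0
SNF(R) diag = [5, 10, 30] → torsion [5, 10, 30]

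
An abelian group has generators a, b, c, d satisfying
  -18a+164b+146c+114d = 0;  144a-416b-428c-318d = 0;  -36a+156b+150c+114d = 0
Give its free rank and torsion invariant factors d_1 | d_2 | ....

rank_ℚ(R)=3; free=4−3=1
SNF(R) diag = [2, 6, 18] → torsion [2, 6, 18]

Answer: M ≅ ℤ^1 ⊕ ℤ/2 ⊕ ℤ/6 ⊕ ℤ/18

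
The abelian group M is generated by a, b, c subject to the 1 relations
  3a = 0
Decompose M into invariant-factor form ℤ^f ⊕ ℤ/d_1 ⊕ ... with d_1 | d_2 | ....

Answer: M ≅ ℤ^2 ⊕ ℤ/3

Derivation:
rank_ℚ(R)=1; free=3−1=2
SNF(R) diag = [3] → torsion [3]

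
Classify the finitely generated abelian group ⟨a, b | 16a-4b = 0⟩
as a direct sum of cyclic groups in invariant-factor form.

Answer: M ≅ ℤ^1 ⊕ ℤ/4

Derivation:
rank_ℚ(R)=1; free=2−1=1
SNF(R) diag = [4] → torsion [4]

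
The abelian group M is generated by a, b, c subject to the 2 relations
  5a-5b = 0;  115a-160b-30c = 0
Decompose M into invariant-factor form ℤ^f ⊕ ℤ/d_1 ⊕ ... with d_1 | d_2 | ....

rank_ℚ(R)=2; free=3−2=1
SNF(R) diag = [5, 15] → torsion [5, 15]

Answer: M ≅ ℤ^1 ⊕ ℤ/5 ⊕ ℤ/15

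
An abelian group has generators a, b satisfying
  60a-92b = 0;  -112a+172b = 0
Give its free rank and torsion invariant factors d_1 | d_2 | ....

Answer: M ≅ ℤ/4 ⊕ ℤ/4

Derivation:
rank_ℚ(R)=2; free=2−2=0
SNF(R) diag = [4, 4] → torsion [4, 4]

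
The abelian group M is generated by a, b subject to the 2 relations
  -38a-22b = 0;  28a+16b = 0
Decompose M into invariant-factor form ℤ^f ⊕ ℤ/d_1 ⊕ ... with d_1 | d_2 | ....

Answer: M ≅ ℤ/2 ⊕ ℤ/4

Derivation:
rank_ℚ(R)=2; free=2−2=0
SNF(R) diag = [2, 4] → torsion [2, 4]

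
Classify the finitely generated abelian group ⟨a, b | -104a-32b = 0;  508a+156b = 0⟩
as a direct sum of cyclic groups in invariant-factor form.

Answer: M ≅ ℤ/4 ⊕ ℤ/8

Derivation:
rank_ℚ(R)=2; free=2−2=0
SNF(R) diag = [4, 8] → torsion [4, 8]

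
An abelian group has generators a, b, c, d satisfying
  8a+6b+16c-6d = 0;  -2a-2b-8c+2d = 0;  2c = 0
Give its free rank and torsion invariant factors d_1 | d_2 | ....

rank_ℚ(R)=3; free=4−3=1
SNF(R) diag = [2, 2, 2] → torsion [2, 2, 2]

Answer: M ≅ ℤ^1 ⊕ ℤ/2 ⊕ ℤ/2 ⊕ ℤ/2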